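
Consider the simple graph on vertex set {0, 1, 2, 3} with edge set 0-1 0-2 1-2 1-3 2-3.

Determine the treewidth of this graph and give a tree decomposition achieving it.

Treewidth 2.
Bags: B1 = {1, 2, 3}  B2 = {0, 1, 2}
Tree: B1–B2

Every bag has size at most 3, so the width is 3 − 1 = 2 and tw(G) ≤ 2. Conversely, {0, 1, 2} is a clique of size 3, and the vertices of any clique must share a bag in every tree decomposition; so some bag has ≥ 3 vertices and tw(G) ≥ 2. Hence tw(G) = 2 exactly.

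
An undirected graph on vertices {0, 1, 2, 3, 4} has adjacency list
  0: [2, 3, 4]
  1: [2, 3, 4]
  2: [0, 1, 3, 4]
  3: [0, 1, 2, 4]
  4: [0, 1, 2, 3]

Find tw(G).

A width-3 tree decomposition is:
Bags: B1 = {0, 2, 3, 4}  B2 = {1, 2, 3, 4}
Tree: B1–B2
Every bag has size at most 4, so the width is 4 − 1 = 3 and tw(G) ≤ 3. For the lower bound, the 4 vertices {0, 2, 3, 4} are pairwise adjacent, and any tree decomposition puts a clique entirely inside one bag — forcing width ≥ 3. Combining the bounds, tw(G) = 3.

3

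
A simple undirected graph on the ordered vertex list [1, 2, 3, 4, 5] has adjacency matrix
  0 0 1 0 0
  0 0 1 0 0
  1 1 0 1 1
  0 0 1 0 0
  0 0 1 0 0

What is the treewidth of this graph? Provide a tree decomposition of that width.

The largest bag has 2 vertices, giving width 1; this decomposition certifies tw(G) ≤ 1. G has an edge, so its treewidth is at least 1. Hence tw(G) = 1 exactly.

Treewidth 1.
One such decomposition:
Bags: B1 = {1, 3}  B2 = {3, 4}  B3 = {3, 5}  B4 = {2, 3}
Tree: B1–B2, B1–B3, B3–B4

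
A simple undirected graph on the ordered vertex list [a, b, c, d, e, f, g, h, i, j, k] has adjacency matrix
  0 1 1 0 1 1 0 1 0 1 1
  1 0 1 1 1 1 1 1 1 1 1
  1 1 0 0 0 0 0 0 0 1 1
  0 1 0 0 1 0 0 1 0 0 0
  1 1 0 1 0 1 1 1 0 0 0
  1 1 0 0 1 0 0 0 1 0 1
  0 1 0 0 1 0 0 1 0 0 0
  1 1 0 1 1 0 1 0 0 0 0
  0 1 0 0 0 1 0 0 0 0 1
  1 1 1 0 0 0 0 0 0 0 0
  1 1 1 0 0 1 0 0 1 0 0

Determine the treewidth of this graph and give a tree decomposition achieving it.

Each bag holds 4 vertices, so the decomposition has width 3, which upper-bounds the treewidth. For the lower bound, the 4 vertices {b, d, e, h} are pairwise adjacent, and any tree decomposition puts a clique entirely inside one bag — forcing width ≥ 3. Combining the bounds, tw(G) = 3.

Treewidth 3.
One such decomposition:
Bags: B1 = {a, b, f, k}  B2 = {a, b, c, k}  B3 = {a, b, e, f}  B4 = {a, b, e, h}  B5 = {a, b, c, j}  B6 = {b, f, i, k}  B7 = {b, d, e, h}  B8 = {b, e, g, h}
Tree: B1–B2, B1–B3, B3–B4, B2–B5, B1–B6, B4–B7, B4–B8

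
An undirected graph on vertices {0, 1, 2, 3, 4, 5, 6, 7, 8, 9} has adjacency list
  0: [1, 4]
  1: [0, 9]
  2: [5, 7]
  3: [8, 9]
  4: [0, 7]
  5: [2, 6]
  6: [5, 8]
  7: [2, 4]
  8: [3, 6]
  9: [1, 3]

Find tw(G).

2

A width-2 tree decomposition is:
Bags: B1 = {3, 6, 8}  B2 = {3, 6, 9}  B3 = {1, 6, 9}  B4 = {0, 1, 6}  B5 = {0, 4, 6}  B6 = {4, 6, 7}  B7 = {2, 6, 7}  B8 = {2, 5, 6}
Tree: B1–B2, B2–B3, B3–B4, B4–B5, B5–B6, B6–B7, B7–B8
The largest bag has 3 vertices, giving width 2; this decomposition certifies tw(G) ≤ 2. The edges 6–8–3–9–1–0–4–7–2–5–6 form a cycle, so G is not a tree and its treewidth is at least 2. Combining the bounds, tw(G) = 2.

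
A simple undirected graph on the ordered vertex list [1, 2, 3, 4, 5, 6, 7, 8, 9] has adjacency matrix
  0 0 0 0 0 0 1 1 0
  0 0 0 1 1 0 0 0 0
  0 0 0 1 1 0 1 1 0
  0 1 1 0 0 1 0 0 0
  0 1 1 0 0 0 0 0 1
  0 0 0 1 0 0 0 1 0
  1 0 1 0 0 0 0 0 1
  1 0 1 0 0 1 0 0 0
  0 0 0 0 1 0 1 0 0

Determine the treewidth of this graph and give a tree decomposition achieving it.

Every bag has size at most 4, so the width is 4 − 1 = 3 and tw(G) ≤ 3. For the lower bound: the 4 vertex sets {1,7,9}, {8}, {3}, {2,4,5,6} are disjoint, each induces a connected subgraph, and every pair is joined by at least one edge of G. Contracting each set to a single vertex therefore yields K_{4} as a minor, and since treewidth is minor-monotone, tw(G) ≥ tw(K_{4}) = 3. Therefore the treewidth is 3.

Treewidth 3.
One such decomposition:
Bags: B1 = {1, 7, 8, 9}  B2 = {3, 7, 8, 9}  B3 = {3, 5, 8, 9}  B4 = {3, 5, 6, 8}  B5 = {3, 4, 5, 6}  B6 = {2, 4, 5, 6}
Tree: B1–B2, B2–B3, B3–B4, B4–B5, B5–B6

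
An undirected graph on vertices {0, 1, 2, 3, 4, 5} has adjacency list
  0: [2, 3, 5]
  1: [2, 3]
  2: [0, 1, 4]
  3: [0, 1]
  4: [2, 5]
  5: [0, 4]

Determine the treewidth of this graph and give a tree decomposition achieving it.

Treewidth 2.
One optimal decomposition is:
Bags: B1 = {0, 1, 3}  B2 = {0, 1, 2}  B3 = {0, 2, 5}  B4 = {2, 4, 5}
Tree: B1–B2, B2–B3, B3–B4

Each bag holds 3 vertices, so the decomposition has width 2, which upper-bounds the treewidth. The edges 3–1–2–0–3 form a cycle, so G is not a tree and its treewidth is at least 2. Combining the bounds, tw(G) = 2.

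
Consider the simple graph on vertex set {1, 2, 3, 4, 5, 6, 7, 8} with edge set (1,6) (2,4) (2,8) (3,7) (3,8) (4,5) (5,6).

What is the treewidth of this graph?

1

A width-1 tree decomposition is:
Bags: B1 = {3, 7}  B2 = {3, 8}  B3 = {2, 8}  B4 = {2, 4}  B5 = {4, 5}  B6 = {5, 6}  B7 = {1, 6}
Tree: B1–B2, B2–B3, B3–B4, B4–B5, B5–B6, B6–B7
The largest bag has 2 vertices, giving width 1; this decomposition certifies tw(G) ≤ 1. Any graph with an edge has treewidth ≥ 1, and G has the edge 7–3. Hence tw(G) = 1 exactly.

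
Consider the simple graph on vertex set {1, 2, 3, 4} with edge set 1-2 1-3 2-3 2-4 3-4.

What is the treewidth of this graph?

2

A width-2 tree decomposition is:
Bags: B1 = {2, 3, 4}  B2 = {1, 2, 3}
Tree: B1–B2
Each bag holds 3 vertices, so the decomposition has width 2, which upper-bounds the treewidth. Conversely, {1, 2, 3} is a clique of size 3, and the vertices of any clique must share a bag in every tree decomposition; so some bag has ≥ 3 vertices and tw(G) ≥ 2. The upper and lower bounds meet at 2, so that is the treewidth.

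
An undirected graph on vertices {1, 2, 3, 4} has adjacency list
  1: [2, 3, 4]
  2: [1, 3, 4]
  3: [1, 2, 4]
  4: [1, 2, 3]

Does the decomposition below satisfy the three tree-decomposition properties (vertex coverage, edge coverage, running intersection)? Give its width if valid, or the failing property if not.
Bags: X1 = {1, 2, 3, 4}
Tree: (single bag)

Checking the three conditions: (i) the bags cover all of {1, 2, 3, 4}; (ii) for each edge, some bag contains both endpoints; (iii) the bags containing any fixed vertex form a subtree. All hold, so the decomposition is valid with width 4 − 1 = 3.

Yes; width 3.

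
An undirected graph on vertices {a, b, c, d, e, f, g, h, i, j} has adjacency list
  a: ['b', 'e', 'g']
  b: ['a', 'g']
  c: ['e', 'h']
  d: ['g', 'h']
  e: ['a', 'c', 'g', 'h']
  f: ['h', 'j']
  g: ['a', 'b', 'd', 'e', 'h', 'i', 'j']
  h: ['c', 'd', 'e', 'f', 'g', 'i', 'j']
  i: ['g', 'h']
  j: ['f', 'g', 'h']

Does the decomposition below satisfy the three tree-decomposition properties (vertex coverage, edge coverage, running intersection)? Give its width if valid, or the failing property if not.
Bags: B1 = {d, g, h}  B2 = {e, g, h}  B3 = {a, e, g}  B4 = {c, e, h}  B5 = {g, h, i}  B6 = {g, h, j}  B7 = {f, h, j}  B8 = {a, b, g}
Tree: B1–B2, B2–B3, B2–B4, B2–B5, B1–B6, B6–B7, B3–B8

Yes; width 2.

Checking the three conditions: (i) the bags cover all of {a, b, c, d, e, f, g, h, i, j}; (ii) for each edge, some bag contains both endpoints; (iii) the bags containing any fixed vertex form a subtree. All hold, so the decomposition is valid with width 3 − 1 = 2.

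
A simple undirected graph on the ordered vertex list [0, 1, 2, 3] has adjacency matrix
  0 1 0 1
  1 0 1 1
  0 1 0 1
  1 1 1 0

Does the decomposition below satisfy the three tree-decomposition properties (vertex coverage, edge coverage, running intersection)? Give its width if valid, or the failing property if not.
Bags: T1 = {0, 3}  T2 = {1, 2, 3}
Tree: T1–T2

No — edge (1,0) lies in no bag.

A tree decomposition must satisfy three properties: every vertex lies in some bag; for every edge, both endpoints lie together in some bag; and for every vertex, the bags containing it form a connected subtree. Here edge (1,0) lies in no bag, so the decomposition is invalid.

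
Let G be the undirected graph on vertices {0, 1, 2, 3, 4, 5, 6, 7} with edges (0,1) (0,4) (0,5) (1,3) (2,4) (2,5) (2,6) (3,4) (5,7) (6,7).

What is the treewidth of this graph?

A width-2 tree decomposition is:
Bags: B1 = {0, 1, 3}  B2 = {0, 3, 4}  B3 = {0, 4, 5}  B4 = {2, 4, 5}  B5 = {2, 5, 7}  B6 = {2, 6, 7}
Tree: B1–B2, B2–B3, B3–B4, B4–B5, B5–B6
Every bag has size at most 3, so the width is 3 − 1 = 2 and tw(G) ≤ 2. Since 1–3–4–0–1 is a cycle in G, G is not acyclic. Forests are exactly the graphs of treewidth ≤ 1, so tw(G) ≥ 2. Hence tw(G) = 2 exactly.

2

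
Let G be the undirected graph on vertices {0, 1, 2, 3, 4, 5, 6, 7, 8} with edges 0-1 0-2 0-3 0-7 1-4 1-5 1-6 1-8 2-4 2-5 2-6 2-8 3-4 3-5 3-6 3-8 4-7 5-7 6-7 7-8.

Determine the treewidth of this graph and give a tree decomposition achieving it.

Treewidth 4.
One optimal decomposition is:
Bags: B1 = {0, 1, 2, 3, 7}  B2 = {1, 2, 3, 7, 8}  B3 = {1, 2, 3, 6, 7}  B4 = {1, 2, 3, 4, 7}  B5 = {1, 2, 3, 5, 7}
Tree: B1–B2, B2–B3, B3–B4, B4–B5

Each bag holds 5 vertices, so the decomposition has width 4, which upper-bounds the treewidth. For the lower bound: the 5 vertex sets {0,3}, {2,8}, {1,6}, {7}, {4} are disjoint, each induces a connected subgraph, and every pair is joined by at least one edge of G. Contracting each set to a single vertex therefore yields K_{5} as a minor, and since treewidth is minor-monotone, tw(G) ≥ tw(K_{5}) = 4. Combining the bounds, tw(G) = 4.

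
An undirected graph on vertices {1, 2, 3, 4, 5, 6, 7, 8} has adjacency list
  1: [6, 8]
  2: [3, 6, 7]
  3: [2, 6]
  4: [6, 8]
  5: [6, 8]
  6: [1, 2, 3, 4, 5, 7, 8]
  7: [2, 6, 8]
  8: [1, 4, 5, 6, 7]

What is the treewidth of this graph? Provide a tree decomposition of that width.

The largest bag has 3 vertices, giving width 2; this decomposition certifies tw(G) ≤ 2. On the other hand G contains the 3-clique {1, 6, 8}. A clique must lie in a single bag of any decomposition, so no decomposition can have width below 2. The upper and lower bounds meet at 2, so that is the treewidth.

Treewidth 2.
One optimal decomposition is:
Bags: B1 = {2, 6, 7}  B2 = {6, 7, 8}  B3 = {2, 3, 6}  B4 = {4, 6, 8}  B5 = {1, 6, 8}  B6 = {5, 6, 8}
Tree: B1–B2, B1–B3, B2–B4, B2–B5, B4–B6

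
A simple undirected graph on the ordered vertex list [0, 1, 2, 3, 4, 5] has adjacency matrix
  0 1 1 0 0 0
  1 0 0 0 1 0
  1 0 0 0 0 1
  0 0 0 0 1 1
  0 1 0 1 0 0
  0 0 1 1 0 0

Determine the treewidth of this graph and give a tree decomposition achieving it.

The largest bag has 3 vertices, giving width 2; this decomposition certifies tw(G) ≤ 2. The edges 3–5–2–0–1–4–3 form a cycle, so G is not a tree and its treewidth is at least 2. Hence tw(G) = 2 exactly.

Treewidth 2.
One such decomposition:
Bags: B1 = {2, 3, 5}  B2 = {0, 2, 3}  B3 = {0, 1, 3}  B4 = {1, 3, 4}
Tree: B1–B2, B2–B3, B3–B4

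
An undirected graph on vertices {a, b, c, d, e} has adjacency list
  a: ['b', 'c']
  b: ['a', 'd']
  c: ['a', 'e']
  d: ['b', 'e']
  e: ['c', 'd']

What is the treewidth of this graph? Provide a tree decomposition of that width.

Treewidth 2.
Bags: B1 = {a, c, e}  B2 = {a, d, e}  B3 = {a, b, d}
Tree: B1–B2, B2–B3

Every bag has size at most 3, so the width is 3 − 1 = 2 and tw(G) ≤ 2. The edges a–c–e–d–b–a form a cycle, so G is not a tree and its treewidth is at least 2. Therefore the treewidth is 2.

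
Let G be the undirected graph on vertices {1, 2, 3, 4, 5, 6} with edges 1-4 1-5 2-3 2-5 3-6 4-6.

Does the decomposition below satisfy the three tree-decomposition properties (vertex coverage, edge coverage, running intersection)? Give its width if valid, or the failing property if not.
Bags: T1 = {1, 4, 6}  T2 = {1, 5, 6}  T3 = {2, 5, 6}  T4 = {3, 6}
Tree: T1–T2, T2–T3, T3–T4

A tree decomposition must satisfy three properties: every vertex lies in some bag; for every edge, both endpoints lie together in some bag; and for every vertex, the bags containing it form a connected subtree. Here edge (2,3) lies in no bag, so the decomposition is invalid.

No — edge (2,3) lies in no bag.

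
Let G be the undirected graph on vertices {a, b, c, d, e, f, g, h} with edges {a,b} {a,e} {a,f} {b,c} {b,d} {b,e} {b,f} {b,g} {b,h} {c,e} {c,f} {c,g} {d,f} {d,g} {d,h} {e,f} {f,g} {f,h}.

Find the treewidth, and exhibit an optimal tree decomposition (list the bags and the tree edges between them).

Treewidth 3.
One optimal decomposition is:
Bags: B1 = {a, b, e, f}  B2 = {b, c, e, f}  B3 = {b, c, f, g}  B4 = {b, d, f, g}  B5 = {b, d, f, h}
Tree: B1–B2, B2–B3, B3–B4, B4–B5

The largest bag has 4 vertices, giving width 3; this decomposition certifies tw(G) ≤ 3. On the other hand G contains the 4-clique {b, d, f, g}. A clique must lie in a single bag of any decomposition, so no decomposition can have width below 3. Combining the bounds, tw(G) = 3.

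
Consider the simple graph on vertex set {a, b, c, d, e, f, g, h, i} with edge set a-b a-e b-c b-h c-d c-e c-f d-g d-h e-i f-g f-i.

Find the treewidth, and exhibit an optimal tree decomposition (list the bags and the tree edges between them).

Treewidth 3.
Bags: B1 = {e, f, g, i}  B2 = {c, e, f, g}  B3 = {c, d, e, g}  B4 = {a, c, d, e}  B5 = {a, b, c, d}  B6 = {a, b, d, h}
Tree: B1–B2, B2–B3, B3–B4, B4–B5, B5–B6

The largest bag has 4 vertices, giving width 3; this decomposition certifies tw(G) ≤ 3. For the lower bound: the 4 vertex sets {f,g,i}, {e}, {c}, {a,b,d,h} are disjoint, each induces a connected subgraph, and every pair is joined by at least one edge of G. Contracting each set to a single vertex therefore yields K_{4} as a minor, and since treewidth is minor-monotone, tw(G) ≥ tw(K_{4}) = 3. Hence tw(G) = 3 exactly.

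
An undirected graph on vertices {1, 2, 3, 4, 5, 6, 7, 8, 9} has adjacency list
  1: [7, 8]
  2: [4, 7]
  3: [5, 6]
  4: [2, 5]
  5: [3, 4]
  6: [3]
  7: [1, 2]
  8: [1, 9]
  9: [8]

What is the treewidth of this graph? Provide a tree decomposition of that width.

The largest bag has 2 vertices, giving width 1; this decomposition certifies tw(G) ≤ 1. Since G has at least one edge (e.g. 9–8), it is not an edgeless graph, so tw(G) ≥ 1. Therefore the treewidth is 1.

Treewidth 1.
Bags: B1 = {8, 9}  B2 = {1, 8}  B3 = {1, 7}  B4 = {2, 7}  B5 = {2, 4}  B6 = {4, 5}  B7 = {3, 5}  B8 = {3, 6}
Tree: B1–B2, B2–B3, B3–B4, B4–B5, B5–B6, B6–B7, B7–B8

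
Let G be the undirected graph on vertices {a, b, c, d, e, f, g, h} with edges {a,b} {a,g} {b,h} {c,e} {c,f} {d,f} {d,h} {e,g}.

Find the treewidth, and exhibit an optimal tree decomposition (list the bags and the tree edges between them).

Treewidth 2.
Bags: B1 = {c, e, f}  B2 = {e, f, g}  B3 = {a, f, g}  B4 = {a, b, f}  B5 = {b, f, h}  B6 = {d, f, h}
Tree: B1–B2, B2–B3, B3–B4, B4–B5, B5–B6

Each bag holds 3 vertices, so the decomposition has width 2, which upper-bounds the treewidth. The edges f–c–e–g–a–b–h–d–f form a cycle, so G is not a tree and its treewidth is at least 2. Hence tw(G) = 2 exactly.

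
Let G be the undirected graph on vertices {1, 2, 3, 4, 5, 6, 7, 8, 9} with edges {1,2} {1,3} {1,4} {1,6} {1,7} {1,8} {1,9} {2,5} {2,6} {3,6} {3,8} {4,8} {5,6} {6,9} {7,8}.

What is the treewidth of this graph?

2

A width-2 tree decomposition is:
Bags: B1 = {1, 3, 6}  B2 = {1, 3, 8}  B3 = {1, 2, 6}  B4 = {2, 5, 6}  B5 = {1, 6, 9}  B6 = {1, 7, 8}  B7 = {1, 4, 8}
Tree: B1–B2, B1–B3, B3–B4, B1–B5, B2–B6, B2–B7
Each bag holds 3 vertices, so the decomposition has width 2, which upper-bounds the treewidth. On the other hand G contains the 3-clique {1, 3, 8}. A clique must lie in a single bag of any decomposition, so no decomposition can have width below 2. Therefore the treewidth is 2.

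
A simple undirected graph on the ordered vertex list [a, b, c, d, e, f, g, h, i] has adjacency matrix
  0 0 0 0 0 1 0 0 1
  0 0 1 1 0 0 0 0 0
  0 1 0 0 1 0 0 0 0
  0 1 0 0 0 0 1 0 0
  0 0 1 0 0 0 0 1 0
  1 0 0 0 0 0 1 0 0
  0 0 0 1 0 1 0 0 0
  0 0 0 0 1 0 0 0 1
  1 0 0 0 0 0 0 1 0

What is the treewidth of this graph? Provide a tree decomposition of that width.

Treewidth 2.
One optimal decomposition is:
Bags: B1 = {b, c, e}  B2 = {b, d, e}  B3 = {d, e, g}  B4 = {e, f, g}  B5 = {a, e, f}  B6 = {a, e, i}  B7 = {e, h, i}
Tree: B1–B2, B2–B3, B3–B4, B4–B5, B5–B6, B6–B7

Every bag has size at most 3, so the width is 3 − 1 = 2 and tw(G) ≤ 2. Since e–c–b–d–g–f–a–i–h–e is a cycle in G, G is not acyclic. Forests are exactly the graphs of treewidth ≤ 1, so tw(G) ≥ 2. Therefore the treewidth is 2.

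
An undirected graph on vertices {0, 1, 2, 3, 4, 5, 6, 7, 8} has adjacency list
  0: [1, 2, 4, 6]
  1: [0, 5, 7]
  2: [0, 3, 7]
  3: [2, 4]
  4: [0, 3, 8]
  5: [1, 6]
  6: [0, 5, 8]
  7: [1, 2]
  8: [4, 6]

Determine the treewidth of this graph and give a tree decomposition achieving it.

Treewidth 3.
Bags: B1 = {1, 2, 3, 7}  B2 = {0, 1, 2, 3}  B3 = {0, 1, 3, 4}  B4 = {0, 1, 4, 5}  B5 = {0, 4, 5, 6}  B6 = {4, 5, 6, 8}
Tree: B1–B2, B2–B3, B3–B4, B4–B5, B5–B6

Each bag holds 4 vertices, so the decomposition has width 3, which upper-bounds the treewidth. For the lower bound: the 4 vertex sets {2,3,7}, {1}, {0}, {4,5,6,8} are disjoint, each induces a connected subgraph, and every pair is joined by at least one edge of G. Contracting each set to a single vertex therefore yields K_{4} as a minor, and since treewidth is minor-monotone, tw(G) ≥ tw(K_{4}) = 3. Hence tw(G) = 3 exactly.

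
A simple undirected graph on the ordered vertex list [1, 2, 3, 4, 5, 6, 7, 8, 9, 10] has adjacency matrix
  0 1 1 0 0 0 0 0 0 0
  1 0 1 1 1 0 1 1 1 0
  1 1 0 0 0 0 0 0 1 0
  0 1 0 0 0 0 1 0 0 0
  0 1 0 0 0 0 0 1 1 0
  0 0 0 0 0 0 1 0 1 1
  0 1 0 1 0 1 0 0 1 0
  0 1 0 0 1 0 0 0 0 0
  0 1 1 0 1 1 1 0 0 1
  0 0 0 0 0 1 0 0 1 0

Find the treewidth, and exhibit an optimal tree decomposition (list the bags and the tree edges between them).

Every bag has size at most 3, so the width is 3 − 1 = 2 and tw(G) ≤ 2. For the lower bound, the 3 vertices {2, 5, 8} are pairwise adjacent, and any tree decomposition puts a clique entirely inside one bag — forcing width ≥ 2. Therefore the treewidth is 2.

Treewidth 2.
One optimal decomposition is:
Bags: B1 = {2, 7, 9}  B2 = {6, 7, 9}  B3 = {2, 3, 9}  B4 = {2, 4, 7}  B5 = {2, 5, 9}  B6 = {1, 2, 3}  B7 = {6, 9, 10}  B8 = {2, 5, 8}
Tree: B1–B2, B1–B3, B1–B4, B1–B5, B3–B6, B2–B7, B5–B8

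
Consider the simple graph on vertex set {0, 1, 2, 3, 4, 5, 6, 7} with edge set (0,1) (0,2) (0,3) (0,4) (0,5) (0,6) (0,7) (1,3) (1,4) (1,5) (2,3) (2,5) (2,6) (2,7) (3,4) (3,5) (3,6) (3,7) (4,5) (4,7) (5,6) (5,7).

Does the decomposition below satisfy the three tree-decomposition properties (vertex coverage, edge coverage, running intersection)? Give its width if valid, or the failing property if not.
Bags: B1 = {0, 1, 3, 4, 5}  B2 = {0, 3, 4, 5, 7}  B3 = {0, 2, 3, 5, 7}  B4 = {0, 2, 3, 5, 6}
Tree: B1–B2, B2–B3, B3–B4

Yes; width 4.

Vertex coverage: the bags together contain {0, 1, 2, 3, 4, 5, 6, 7}, the full vertex set. Edge coverage: each edge of G has both endpoints in at least one bag. Running intersection: for every vertex, the bags containing it form a connected subtree. All three properties hold, so this is a valid tree decomposition of width max|bag| − 1 = 4, and hence tw(G) ≤ 4.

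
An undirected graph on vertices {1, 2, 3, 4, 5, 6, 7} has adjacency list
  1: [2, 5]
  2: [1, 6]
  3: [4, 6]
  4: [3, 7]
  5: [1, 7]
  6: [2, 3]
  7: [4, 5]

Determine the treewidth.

2

A width-2 tree decomposition is:
Bags: B1 = {1, 2, 5}  B2 = {2, 5, 7}  B3 = {2, 4, 7}  B4 = {2, 3, 4}  B5 = {2, 3, 6}
Tree: B1–B2, B2–B3, B3–B4, B4–B5
Every bag has size at most 3, so the width is 3 − 1 = 2 and tw(G) ≤ 2. The edges 2–1–5–7–4–3–6–2 form a cycle, so G is not a tree and its treewidth is at least 2. Hence tw(G) = 2 exactly.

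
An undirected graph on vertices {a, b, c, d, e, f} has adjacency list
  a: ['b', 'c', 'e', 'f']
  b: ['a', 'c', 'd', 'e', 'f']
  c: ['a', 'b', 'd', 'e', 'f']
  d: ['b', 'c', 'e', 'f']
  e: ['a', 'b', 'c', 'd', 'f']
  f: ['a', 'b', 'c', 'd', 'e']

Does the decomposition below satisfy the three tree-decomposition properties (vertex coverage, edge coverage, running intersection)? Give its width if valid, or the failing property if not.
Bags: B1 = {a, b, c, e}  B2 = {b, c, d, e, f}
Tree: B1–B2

No — edge (f,a) lies in no bag.

A tree decomposition must satisfy three properties: every vertex lies in some bag; for every edge, both endpoints lie together in some bag; and for every vertex, the bags containing it form a connected subtree. Here edge (f,a) lies in no bag, so the decomposition is invalid.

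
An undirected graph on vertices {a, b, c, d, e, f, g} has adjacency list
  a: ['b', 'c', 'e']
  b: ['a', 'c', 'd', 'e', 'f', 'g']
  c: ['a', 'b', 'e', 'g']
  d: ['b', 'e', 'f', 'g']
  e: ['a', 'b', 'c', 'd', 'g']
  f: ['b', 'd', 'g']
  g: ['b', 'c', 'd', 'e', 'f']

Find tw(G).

3

A width-3 tree decomposition is:
Bags: B1 = {b, d, e, g}  B2 = {b, d, f, g}  B3 = {b, c, e, g}  B4 = {a, b, c, e}
Tree: B1–B2, B1–B3, B3–B4
Each bag holds 4 vertices, so the decomposition has width 3, which upper-bounds the treewidth. For the lower bound, the 4 vertices {b, d, e, g} are pairwise adjacent, and any tree decomposition puts a clique entirely inside one bag — forcing width ≥ 3. The upper and lower bounds meet at 3, so that is the treewidth.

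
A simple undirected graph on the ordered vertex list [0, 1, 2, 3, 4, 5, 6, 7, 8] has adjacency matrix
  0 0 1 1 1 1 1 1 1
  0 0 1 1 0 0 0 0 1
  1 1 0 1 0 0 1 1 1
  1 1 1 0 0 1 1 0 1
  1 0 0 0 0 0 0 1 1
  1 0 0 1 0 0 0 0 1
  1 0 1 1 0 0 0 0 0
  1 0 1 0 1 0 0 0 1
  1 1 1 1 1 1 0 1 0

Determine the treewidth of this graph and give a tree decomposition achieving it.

Every bag has size at most 4, so the width is 4 − 1 = 3 and tw(G) ≤ 3. Conversely, {0, 2, 3, 8} is a clique of size 4, and the vertices of any clique must share a bag in every tree decomposition; so some bag has ≥ 4 vertices and tw(G) ≥ 3. Therefore the treewidth is 3.

Treewidth 3.
One such decomposition:
Bags: B1 = {0, 2, 3, 8}  B2 = {0, 2, 7, 8}  B3 = {0, 2, 3, 6}  B4 = {0, 3, 5, 8}  B5 = {0, 4, 7, 8}  B6 = {1, 2, 3, 8}
Tree: B1–B2, B1–B3, B1–B4, B2–B5, B1–B6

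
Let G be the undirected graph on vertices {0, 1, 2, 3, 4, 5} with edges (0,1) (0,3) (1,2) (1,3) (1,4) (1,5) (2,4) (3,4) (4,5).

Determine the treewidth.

A width-2 tree decomposition is:
Bags: B1 = {1, 4, 5}  B2 = {1, 2, 4}  B3 = {1, 3, 4}  B4 = {0, 1, 3}
Tree: B1–B2, B1–B3, B3–B4
The largest bag has 3 vertices, giving width 2; this decomposition certifies tw(G) ≤ 2. Conversely, {0, 1, 3} is a clique of size 3, and the vertices of any clique must share a bag in every tree decomposition; so some bag has ≥ 3 vertices and tw(G) ≥ 2. The upper and lower bounds meet at 2, so that is the treewidth.

2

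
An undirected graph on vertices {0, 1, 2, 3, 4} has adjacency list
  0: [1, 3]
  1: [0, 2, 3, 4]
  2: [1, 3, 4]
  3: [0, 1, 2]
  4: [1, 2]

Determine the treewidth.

A width-2 tree decomposition is:
Bags: B1 = {0, 1, 3}  B2 = {1, 2, 3}  B3 = {1, 2, 4}
Tree: B1–B2, B2–B3
Each bag holds 3 vertices, so the decomposition has width 2, which upper-bounds the treewidth. Conversely, {0, 1, 3} is a clique of size 3, and the vertices of any clique must share a bag in every tree decomposition; so some bag has ≥ 3 vertices and tw(G) ≥ 2. Combining the bounds, tw(G) = 2.

2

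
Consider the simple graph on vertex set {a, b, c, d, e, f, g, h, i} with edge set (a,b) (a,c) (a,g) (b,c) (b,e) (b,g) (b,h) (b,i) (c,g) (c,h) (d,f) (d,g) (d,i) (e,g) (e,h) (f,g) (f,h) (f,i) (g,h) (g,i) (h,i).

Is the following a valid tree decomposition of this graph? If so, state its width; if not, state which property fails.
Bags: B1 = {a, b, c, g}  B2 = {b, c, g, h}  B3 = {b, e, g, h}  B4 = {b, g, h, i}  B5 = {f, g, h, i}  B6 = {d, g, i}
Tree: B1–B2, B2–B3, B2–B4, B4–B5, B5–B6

A tree decomposition must satisfy three properties: every vertex lies in some bag; for every edge, both endpoints lie together in some bag; and for every vertex, the bags containing it form a connected subtree. Here edge (f,d) lies in no bag, so the decomposition is invalid.

No — edge (f,d) lies in no bag.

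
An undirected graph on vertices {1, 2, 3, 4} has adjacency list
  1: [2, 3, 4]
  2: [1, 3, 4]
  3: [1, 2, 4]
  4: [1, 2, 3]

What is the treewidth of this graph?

3

A width-3 tree decomposition is:
Bags: B1 = {1, 2, 3, 4}
Tree: (single bag)
A single bag containing all 4 vertices is trivially a valid decomposition of width 3. On the other hand G contains the 4-clique {1, 2, 3, 4}. A clique must lie in a single bag of any decomposition, so no decomposition can have width below 3. Hence tw(G) = 3 exactly.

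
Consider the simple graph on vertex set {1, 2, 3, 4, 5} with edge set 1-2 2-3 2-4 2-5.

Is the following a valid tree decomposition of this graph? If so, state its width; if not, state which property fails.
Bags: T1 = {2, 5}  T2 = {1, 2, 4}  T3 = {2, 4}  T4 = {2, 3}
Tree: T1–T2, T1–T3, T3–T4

A tree decomposition must satisfy three properties: every vertex lies in some bag; for every edge, both endpoints lie together in some bag; and for every vertex, the bags containing it form a connected subtree. Here bags containing vertex 4 are not connected in the tree, so the decomposition is invalid.

No — bags containing vertex 4 are not connected in the tree.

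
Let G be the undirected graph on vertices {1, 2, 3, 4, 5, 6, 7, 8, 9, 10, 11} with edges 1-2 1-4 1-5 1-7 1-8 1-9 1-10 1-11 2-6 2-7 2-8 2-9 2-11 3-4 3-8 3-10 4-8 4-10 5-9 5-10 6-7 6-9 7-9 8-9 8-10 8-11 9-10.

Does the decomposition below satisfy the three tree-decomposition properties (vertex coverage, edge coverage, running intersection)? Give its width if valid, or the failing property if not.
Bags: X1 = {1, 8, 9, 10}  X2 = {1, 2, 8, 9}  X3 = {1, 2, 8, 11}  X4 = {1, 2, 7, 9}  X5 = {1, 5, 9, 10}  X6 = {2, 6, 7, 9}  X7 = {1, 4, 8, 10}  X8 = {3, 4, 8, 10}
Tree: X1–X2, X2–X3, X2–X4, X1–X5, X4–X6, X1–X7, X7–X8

Yes; width 3.

Vertex coverage: the bags together contain {1, 2, 3, 4, 5, 6, 7, 8, 9, 10, 11}, the full vertex set. Edge coverage: each edge of G has both endpoints in at least one bag. Running intersection: for every vertex, the bags containing it form a connected subtree. All three properties hold, so this is a valid tree decomposition of width max|bag| − 1 = 3, and hence tw(G) ≤ 3.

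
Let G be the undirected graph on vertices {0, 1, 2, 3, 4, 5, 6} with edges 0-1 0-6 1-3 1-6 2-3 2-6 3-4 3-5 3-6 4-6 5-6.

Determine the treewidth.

A width-2 tree decomposition is:
Bags: B1 = {1, 3, 6}  B2 = {2, 3, 6}  B3 = {3, 4, 6}  B4 = {3, 5, 6}  B5 = {0, 1, 6}
Tree: B1–B2, B2–B3, B3–B4, B1–B5
Each bag holds 3 vertices, so the decomposition has width 2, which upper-bounds the treewidth. For the lower bound, the 3 vertices {0, 1, 6} are pairwise adjacent, and any tree decomposition puts a clique entirely inside one bag — forcing width ≥ 2. Combining the bounds, tw(G) = 2.

2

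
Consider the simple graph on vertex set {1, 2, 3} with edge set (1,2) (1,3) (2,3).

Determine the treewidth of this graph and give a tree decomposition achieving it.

Treewidth 2.
Bags: B1 = {1, 2, 3}
Tree: (single bag)

A single bag containing all 3 vertices is trivially a valid decomposition of width 2. On the other hand G contains the 3-clique {1, 2, 3}. A clique must lie in a single bag of any decomposition, so no decomposition can have width below 2. Combining the bounds, tw(G) = 2.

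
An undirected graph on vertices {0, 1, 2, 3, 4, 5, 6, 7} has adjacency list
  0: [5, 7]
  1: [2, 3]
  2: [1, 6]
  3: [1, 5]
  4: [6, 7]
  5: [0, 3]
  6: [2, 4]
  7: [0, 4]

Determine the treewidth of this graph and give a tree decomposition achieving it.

Treewidth 2.
One optimal decomposition is:
Bags: B1 = {0, 4, 7}  B2 = {0, 4, 6}  B3 = {0, 2, 6}  B4 = {0, 1, 2}  B5 = {0, 1, 3}  B6 = {0, 3, 5}
Tree: B1–B2, B2–B3, B3–B4, B4–B5, B5–B6

The largest bag has 3 vertices, giving width 2; this decomposition certifies tw(G) ≤ 2. For the lower bound, G contains the cycle 0–7–4–6–2–1–3–5–0, so G is not a forest; only forests have treewidth ≤ 1, hence tw(G) ≥ 2. Combining the bounds, tw(G) = 2.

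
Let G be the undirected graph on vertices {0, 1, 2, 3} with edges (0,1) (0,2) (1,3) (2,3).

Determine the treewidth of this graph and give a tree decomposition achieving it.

Every bag has size at most 3, so the width is 3 − 1 = 2 and tw(G) ≤ 2. The edges 2–0–1–3–2 form a cycle, so G is not a tree and its treewidth is at least 2. Hence tw(G) = 2 exactly.

Treewidth 2.
One optimal decomposition is:
Bags: B1 = {0, 1, 2}  B2 = {1, 2, 3}
Tree: B1–B2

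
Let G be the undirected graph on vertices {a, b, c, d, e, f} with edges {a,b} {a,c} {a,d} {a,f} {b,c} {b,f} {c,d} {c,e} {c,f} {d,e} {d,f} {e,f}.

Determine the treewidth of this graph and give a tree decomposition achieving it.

Every bag has size at most 4, so the width is 4 − 1 = 3 and tw(G) ≤ 3. Conversely, {c, d, e, f} is a clique of size 4, and the vertices of any clique must share a bag in every tree decomposition; so some bag has ≥ 4 vertices and tw(G) ≥ 3. Hence tw(G) = 3 exactly.

Treewidth 3.
One optimal decomposition is:
Bags: B1 = {c, d, e, f}  B2 = {a, c, d, f}  B3 = {a, b, c, f}
Tree: B1–B2, B2–B3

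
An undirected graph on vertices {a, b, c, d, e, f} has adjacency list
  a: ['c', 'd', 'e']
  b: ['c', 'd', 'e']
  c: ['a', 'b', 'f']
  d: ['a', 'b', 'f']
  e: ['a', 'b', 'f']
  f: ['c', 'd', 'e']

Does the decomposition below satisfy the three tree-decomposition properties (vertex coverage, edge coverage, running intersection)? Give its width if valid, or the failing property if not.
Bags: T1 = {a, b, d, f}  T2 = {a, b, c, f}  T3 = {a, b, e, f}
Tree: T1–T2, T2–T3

Yes; width 3.

Every vertex of G appears in some bag (union = {a, b, c, d, e, f}); every edge is covered by a bag; and for each vertex v the set of bags containing v is connected in the bag tree. The decomposition is therefore valid. The largest bag has 4 vertices, so the width is 3.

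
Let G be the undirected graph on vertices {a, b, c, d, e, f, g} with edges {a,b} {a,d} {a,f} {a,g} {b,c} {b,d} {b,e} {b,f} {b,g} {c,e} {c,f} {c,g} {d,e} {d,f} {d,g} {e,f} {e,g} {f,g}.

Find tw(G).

A width-4 tree decomposition is:
Bags: B1 = {b, c, e, f, g}  B2 = {b, d, e, f, g}  B3 = {a, b, d, f, g}
Tree: B1–B2, B2–B3
Every bag has size at most 5, so the width is 5 − 1 = 4 and tw(G) ≤ 4. On the other hand G contains the 5-clique {b, d, e, f, g}. A clique must lie in a single bag of any decomposition, so no decomposition can have width below 4. Hence tw(G) = 4 exactly.

4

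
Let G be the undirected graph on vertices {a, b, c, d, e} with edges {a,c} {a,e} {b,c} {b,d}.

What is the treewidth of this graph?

A width-1 tree decomposition is:
Bags: B1 = {b, d}  B2 = {b, c}  B3 = {a, c}  B4 = {a, e}
Tree: B1–B2, B2–B3, B3–B4
Each bag holds 2 vertices, so the decomposition has width 1, which upper-bounds the treewidth. Any graph with an edge has treewidth ≥ 1, and G has the edge d–b. Hence tw(G) = 1 exactly.

1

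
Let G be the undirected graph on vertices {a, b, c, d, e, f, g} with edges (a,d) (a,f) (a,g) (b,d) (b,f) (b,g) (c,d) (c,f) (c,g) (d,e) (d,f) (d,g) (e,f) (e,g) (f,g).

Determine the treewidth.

A width-3 tree decomposition is:
Bags: B1 = {d, e, f, g}  B2 = {a, d, f, g}  B3 = {c, d, f, g}  B4 = {b, d, f, g}
Tree: B1–B2, B1–B3, B1–B4
Every bag has size at most 4, so the width is 4 − 1 = 3 and tw(G) ≤ 3. Conversely, {d, e, f, g} is a clique of size 4, and the vertices of any clique must share a bag in every tree decomposition; so some bag has ≥ 4 vertices and tw(G) ≥ 3. Therefore the treewidth is 3.

3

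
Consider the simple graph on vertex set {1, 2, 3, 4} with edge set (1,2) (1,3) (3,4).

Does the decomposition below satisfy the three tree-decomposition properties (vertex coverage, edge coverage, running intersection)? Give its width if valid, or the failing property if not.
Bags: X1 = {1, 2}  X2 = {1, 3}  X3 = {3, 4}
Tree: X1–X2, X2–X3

Yes; width 1.

Every vertex of G appears in some bag (union = {1, 2, 3, 4}); every edge is covered by a bag; and for each vertex v the set of bags containing v is connected in the bag tree. The decomposition is therefore valid. The largest bag has 2 vertices, so the width is 1.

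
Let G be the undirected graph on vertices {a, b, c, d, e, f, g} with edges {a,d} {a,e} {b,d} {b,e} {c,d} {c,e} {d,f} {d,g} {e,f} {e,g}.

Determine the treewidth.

A width-2 tree decomposition is:
Bags: B1 = {d, e, g}  B2 = {c, d, e}  B3 = {b, d, e}  B4 = {a, d, e}  B5 = {d, e, f}
Tree: B1–B2, B2–B3, B3–B4, B4–B5
Each bag holds 3 vertices, so the decomposition has width 2, which upper-bounds the treewidth. For the lower bound, G contains the cycle d–g–e–c–d, so G is not a forest; only forests have treewidth ≤ 1, hence tw(G) ≥ 2. Combining the bounds, tw(G) = 2.

2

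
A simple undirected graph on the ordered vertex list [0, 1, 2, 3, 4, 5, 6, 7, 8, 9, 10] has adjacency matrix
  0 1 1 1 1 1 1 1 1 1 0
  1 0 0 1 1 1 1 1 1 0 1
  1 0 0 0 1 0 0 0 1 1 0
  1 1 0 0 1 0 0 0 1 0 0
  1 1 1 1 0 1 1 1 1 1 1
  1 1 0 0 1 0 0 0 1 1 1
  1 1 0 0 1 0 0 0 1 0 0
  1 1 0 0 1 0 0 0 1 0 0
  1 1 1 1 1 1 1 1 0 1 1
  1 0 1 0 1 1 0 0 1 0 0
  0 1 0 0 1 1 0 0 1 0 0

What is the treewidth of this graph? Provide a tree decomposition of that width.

Treewidth 4.
Bags: B1 = {0, 1, 4, 5, 8}  B2 = {0, 4, 5, 8, 9}  B3 = {0, 1, 4, 7, 8}  B4 = {0, 1, 4, 6, 8}  B5 = {1, 4, 5, 8, 10}  B6 = {0, 2, 4, 8, 9}  B7 = {0, 1, 3, 4, 8}
Tree: B1–B2, B1–B3, B3–B4, B1–B5, B2–B6, B3–B7

Every bag has size at most 5, so the width is 5 − 1 = 4 and tw(G) ≤ 4. On the other hand G contains the 5-clique {0, 1, 3, 4, 8}. A clique must lie in a single bag of any decomposition, so no decomposition can have width below 4. Hence tw(G) = 4 exactly.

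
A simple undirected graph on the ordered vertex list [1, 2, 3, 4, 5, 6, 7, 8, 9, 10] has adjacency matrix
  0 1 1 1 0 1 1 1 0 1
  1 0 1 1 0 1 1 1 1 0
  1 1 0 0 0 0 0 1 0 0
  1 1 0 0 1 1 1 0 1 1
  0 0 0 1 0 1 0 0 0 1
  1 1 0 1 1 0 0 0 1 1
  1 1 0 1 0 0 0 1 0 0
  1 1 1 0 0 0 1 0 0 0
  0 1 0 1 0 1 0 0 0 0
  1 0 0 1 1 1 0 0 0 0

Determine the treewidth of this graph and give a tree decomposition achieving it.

Treewidth 3.
Bags: B1 = {1, 2, 4, 7}  B2 = {1, 2, 7, 8}  B3 = {1, 2, 3, 8}  B4 = {1, 2, 4, 6}  B5 = {1, 4, 6, 10}  B6 = {2, 4, 6, 9}  B7 = {4, 5, 6, 10}
Tree: B1–B2, B2–B3, B1–B4, B4–B5, B4–B6, B5–B7

Each bag holds 4 vertices, so the decomposition has width 3, which upper-bounds the treewidth. For the lower bound, the 4 vertices {1, 2, 3, 8} are pairwise adjacent, and any tree decomposition puts a clique entirely inside one bag — forcing width ≥ 3. The upper and lower bounds meet at 3, so that is the treewidth.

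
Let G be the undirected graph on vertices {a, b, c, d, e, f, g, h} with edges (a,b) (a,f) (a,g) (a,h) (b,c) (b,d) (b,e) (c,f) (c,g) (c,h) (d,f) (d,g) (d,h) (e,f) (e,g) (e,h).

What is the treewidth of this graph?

4

A width-4 tree decomposition is:
Bags: B1 = {a, b, c, d, e}  B2 = {a, c, d, e, f}  B3 = {a, c, d, e, h}  B4 = {a, c, d, e, g}
Tree: B1–B2, B2–B3, B3–B4
Each bag holds 5 vertices, so the decomposition has width 4, which upper-bounds the treewidth. For the lower bound: the 5 vertex sets {b,d}, {e,f}, {c,h}, {a}, {g} are disjoint, each induces a connected subgraph, and every pair is joined by at least one edge of G. Contracting each set to a single vertex therefore yields K_{5} as a minor, and since treewidth is minor-monotone, tw(G) ≥ tw(K_{5}) = 4. Hence tw(G) = 4 exactly.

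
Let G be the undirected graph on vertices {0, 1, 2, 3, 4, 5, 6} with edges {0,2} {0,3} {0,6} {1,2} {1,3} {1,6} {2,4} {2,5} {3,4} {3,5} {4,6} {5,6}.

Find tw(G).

3

A width-3 tree decomposition is:
Bags: B1 = {2, 3, 4, 6}  B2 = {2, 3, 5, 6}  B3 = {0, 2, 3, 6}  B4 = {1, 2, 3, 6}
Tree: B1–B2, B2–B3, B3–B4
Each bag holds 4 vertices, so the decomposition has width 3, which upper-bounds the treewidth. For the lower bound: the 4 vertex sets {3,4}, {2,5}, {6}, {0} are disjoint, each induces a connected subgraph, and every pair is joined by at least one edge of G. Contracting each set to a single vertex therefore yields K_{4} as a minor, and since treewidth is minor-monotone, tw(G) ≥ tw(K_{4}) = 3. Combining the bounds, tw(G) = 3.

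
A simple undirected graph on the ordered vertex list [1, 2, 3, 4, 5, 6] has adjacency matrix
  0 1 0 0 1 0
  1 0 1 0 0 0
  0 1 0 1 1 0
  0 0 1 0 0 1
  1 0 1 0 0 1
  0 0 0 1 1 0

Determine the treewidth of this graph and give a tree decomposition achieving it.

Treewidth 2.
One such decomposition:
Bags: B1 = {4, 5, 6}  B2 = {3, 4, 5}  B3 = {1, 3, 5}  B4 = {1, 2, 3}
Tree: B1–B2, B2–B3, B3–B4

Each bag holds 3 vertices, so the decomposition has width 2, which upper-bounds the treewidth. Since 6–4–3–5–6 is a cycle in G, G is not acyclic. Forests are exactly the graphs of treewidth ≤ 1, so tw(G) ≥ 2. Combining the bounds, tw(G) = 2.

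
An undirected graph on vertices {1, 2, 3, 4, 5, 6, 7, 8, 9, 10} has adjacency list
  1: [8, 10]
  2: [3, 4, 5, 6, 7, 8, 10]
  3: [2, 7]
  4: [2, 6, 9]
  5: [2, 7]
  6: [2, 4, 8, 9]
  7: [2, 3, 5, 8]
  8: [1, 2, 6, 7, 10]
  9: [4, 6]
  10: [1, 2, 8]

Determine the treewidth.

A width-2 tree decomposition is:
Bags: B1 = {2, 5, 7}  B2 = {2, 7, 8}  B3 = {2, 8, 10}  B4 = {2, 3, 7}  B5 = {1, 8, 10}  B6 = {2, 6, 8}  B7 = {2, 4, 6}  B8 = {4, 6, 9}
Tree: B1–B2, B2–B3, B1–B4, B3–B5, B3–B6, B6–B7, B7–B8
Each bag holds 3 vertices, so the decomposition has width 2, which upper-bounds the treewidth. Conversely, {1, 8, 10} is a clique of size 3, and the vertices of any clique must share a bag in every tree decomposition; so some bag has ≥ 3 vertices and tw(G) ≥ 2. The upper and lower bounds meet at 2, so that is the treewidth.

2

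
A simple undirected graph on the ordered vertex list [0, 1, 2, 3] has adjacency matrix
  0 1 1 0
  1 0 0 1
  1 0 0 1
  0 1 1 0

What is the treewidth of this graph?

A width-2 tree decomposition is:
Bags: B1 = {0, 2, 3}  B2 = {0, 1, 3}
Tree: B1–B2
The largest bag has 3 vertices, giving width 2; this decomposition certifies tw(G) ≤ 2. For the lower bound, G contains the cycle 0–2–3–1–0, so G is not a forest; only forests have treewidth ≤ 1, hence tw(G) ≥ 2. Combining the bounds, tw(G) = 2.

2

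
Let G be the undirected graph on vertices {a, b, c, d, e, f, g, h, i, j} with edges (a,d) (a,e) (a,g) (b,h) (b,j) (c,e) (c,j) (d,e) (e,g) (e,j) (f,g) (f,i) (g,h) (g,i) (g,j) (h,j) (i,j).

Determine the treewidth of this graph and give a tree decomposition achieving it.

Every bag has size at most 3, so the width is 3 − 1 = 2 and tw(G) ≤ 2. For the lower bound, the 3 vertices {a, d, e} are pairwise adjacent, and any tree decomposition puts a clique entirely inside one bag — forcing width ≥ 2. Hence tw(G) = 2 exactly.

Treewidth 2.
Bags: B1 = {g, i, j}  B2 = {e, g, j}  B3 = {c, e, j}  B4 = {g, h, j}  B5 = {f, g, i}  B6 = {b, h, j}  B7 = {a, e, g}  B8 = {a, d, e}
Tree: B1–B2, B2–B3, B1–B4, B1–B5, B4–B6, B2–B7, B7–B8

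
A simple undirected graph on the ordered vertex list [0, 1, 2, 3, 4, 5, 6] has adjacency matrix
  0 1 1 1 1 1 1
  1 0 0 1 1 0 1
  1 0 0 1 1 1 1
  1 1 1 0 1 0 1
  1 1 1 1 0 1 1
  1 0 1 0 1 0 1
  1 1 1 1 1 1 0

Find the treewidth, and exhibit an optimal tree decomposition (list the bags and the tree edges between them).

The largest bag has 5 vertices, giving width 4; this decomposition certifies tw(G) ≤ 4. For the lower bound, the 5 vertices {0, 1, 3, 4, 6} are pairwise adjacent, and any tree decomposition puts a clique entirely inside one bag — forcing width ≥ 4. Hence tw(G) = 4 exactly.

Treewidth 4.
One optimal decomposition is:
Bags: B1 = {0, 2, 3, 4, 6}  B2 = {0, 1, 3, 4, 6}  B3 = {0, 2, 4, 5, 6}
Tree: B1–B2, B1–B3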